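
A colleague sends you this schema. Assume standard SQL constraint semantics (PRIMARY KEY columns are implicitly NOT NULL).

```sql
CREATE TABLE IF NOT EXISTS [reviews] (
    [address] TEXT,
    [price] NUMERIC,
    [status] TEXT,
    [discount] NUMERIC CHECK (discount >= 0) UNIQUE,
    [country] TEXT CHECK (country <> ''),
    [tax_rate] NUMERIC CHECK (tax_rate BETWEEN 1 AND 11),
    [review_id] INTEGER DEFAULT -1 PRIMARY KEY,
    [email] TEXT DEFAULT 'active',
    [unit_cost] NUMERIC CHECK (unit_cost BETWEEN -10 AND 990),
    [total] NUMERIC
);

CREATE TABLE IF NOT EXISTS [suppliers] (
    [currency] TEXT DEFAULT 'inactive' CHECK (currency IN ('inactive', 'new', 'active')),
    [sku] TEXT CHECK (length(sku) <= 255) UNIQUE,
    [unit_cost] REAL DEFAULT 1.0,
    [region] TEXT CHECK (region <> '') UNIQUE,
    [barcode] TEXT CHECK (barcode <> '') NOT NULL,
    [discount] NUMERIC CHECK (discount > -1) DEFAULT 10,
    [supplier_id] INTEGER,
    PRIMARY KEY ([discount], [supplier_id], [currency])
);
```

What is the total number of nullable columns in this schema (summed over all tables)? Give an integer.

reviews: 9 nullable (address, price, status, discount, country, tax_rate, email, unit_cost, total — PK (review_id) and explicit NOT NULL columns excluded).
suppliers: 3 nullable (sku, unit_cost, region — PK (discount, supplier_id, currency) and explicit NOT NULL columns excluded).
Total: 9 + 3 = 12.

12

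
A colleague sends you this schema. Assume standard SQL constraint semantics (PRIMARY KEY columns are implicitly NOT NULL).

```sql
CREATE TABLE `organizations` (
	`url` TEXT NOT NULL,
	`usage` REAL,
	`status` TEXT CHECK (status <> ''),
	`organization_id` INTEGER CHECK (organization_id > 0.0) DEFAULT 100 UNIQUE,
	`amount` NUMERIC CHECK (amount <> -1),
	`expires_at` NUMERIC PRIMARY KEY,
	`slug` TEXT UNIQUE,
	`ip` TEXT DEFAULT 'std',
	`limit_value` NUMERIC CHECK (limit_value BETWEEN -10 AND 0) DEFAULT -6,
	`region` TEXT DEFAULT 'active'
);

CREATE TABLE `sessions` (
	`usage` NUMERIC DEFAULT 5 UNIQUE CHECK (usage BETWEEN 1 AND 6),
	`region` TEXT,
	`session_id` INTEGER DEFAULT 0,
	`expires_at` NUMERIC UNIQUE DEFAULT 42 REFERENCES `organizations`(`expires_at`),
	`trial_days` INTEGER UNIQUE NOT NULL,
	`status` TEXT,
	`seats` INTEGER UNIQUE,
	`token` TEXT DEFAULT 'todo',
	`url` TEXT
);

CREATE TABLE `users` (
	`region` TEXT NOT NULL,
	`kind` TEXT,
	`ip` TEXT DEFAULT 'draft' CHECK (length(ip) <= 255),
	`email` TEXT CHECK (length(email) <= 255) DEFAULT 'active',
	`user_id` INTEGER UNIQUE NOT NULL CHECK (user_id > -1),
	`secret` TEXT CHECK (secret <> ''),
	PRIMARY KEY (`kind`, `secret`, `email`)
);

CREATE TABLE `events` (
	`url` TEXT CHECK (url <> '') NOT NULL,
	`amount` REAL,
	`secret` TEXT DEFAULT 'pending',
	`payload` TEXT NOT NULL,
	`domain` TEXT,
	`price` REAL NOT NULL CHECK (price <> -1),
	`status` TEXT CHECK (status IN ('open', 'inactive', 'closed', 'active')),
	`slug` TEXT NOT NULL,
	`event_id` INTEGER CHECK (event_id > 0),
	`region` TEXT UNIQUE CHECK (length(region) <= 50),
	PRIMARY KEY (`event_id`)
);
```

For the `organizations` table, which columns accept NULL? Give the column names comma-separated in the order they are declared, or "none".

usage, status, organization_id, amount, slug, ip, limit_value, region

- url: declared NOT NULL → not nullable.
- usage: no NOT NULL constraint applies → nullable.
- status: CHECK does not forbid NULL (a CHECK constraint passes when its expression is NULL) → nullable.
- organization_id: CHECK does not forbid NULL (a CHECK constraint passes when its expression is NULL) → nullable.
- amount: CHECK does not forbid NULL (a CHECK constraint passes when its expression is NULL) → nullable.
- expires_at: part of the PRIMARY KEY, which implies NOT NULL → not nullable.
- slug: UNIQUE does not imply NOT NULL → nullable.
- ip: DEFAULT only fills an omitted column; an explicit NULL is still allowed → nullable.
- limit_value: CHECK does not forbid NULL (a CHECK constraint passes when its expression is NULL) → nullable.
- region: DEFAULT only fills an omitted column; an explicit NULL is still allowed → nullable.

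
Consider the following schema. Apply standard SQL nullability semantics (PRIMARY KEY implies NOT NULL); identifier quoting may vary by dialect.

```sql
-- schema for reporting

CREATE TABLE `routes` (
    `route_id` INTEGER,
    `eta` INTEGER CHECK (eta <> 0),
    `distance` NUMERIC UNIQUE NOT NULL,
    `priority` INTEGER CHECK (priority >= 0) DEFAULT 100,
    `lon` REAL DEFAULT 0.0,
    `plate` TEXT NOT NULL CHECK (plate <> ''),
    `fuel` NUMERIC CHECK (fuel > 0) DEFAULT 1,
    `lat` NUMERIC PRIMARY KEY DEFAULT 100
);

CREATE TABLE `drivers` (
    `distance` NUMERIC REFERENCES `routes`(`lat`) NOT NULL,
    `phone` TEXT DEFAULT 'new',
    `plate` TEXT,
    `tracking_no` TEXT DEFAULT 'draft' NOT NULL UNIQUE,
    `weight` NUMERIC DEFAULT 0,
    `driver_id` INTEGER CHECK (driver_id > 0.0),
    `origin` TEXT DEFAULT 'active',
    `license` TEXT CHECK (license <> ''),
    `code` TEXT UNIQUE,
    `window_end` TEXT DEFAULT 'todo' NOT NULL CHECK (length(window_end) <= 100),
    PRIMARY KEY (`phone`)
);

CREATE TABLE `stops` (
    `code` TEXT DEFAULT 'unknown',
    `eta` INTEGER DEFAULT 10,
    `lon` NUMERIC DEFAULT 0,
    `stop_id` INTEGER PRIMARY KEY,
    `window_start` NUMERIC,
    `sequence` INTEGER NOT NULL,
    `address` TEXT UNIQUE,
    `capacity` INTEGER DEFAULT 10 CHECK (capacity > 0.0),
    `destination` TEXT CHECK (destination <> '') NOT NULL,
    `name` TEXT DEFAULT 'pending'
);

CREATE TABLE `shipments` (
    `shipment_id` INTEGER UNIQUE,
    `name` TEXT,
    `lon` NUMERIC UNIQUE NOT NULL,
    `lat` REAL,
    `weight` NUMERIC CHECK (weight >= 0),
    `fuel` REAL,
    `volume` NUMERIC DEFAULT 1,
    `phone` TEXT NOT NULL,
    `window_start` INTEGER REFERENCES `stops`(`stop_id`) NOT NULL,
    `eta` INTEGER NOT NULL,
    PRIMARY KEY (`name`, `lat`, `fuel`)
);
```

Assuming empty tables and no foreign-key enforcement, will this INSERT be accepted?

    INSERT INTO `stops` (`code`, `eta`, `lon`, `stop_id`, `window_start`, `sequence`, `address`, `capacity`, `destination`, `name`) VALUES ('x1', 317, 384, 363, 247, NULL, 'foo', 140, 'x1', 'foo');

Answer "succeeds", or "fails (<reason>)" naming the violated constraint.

fails (NOT NULL on sequence)

sequence is explicitly set to NULL, but sequence is declared NOT NULL.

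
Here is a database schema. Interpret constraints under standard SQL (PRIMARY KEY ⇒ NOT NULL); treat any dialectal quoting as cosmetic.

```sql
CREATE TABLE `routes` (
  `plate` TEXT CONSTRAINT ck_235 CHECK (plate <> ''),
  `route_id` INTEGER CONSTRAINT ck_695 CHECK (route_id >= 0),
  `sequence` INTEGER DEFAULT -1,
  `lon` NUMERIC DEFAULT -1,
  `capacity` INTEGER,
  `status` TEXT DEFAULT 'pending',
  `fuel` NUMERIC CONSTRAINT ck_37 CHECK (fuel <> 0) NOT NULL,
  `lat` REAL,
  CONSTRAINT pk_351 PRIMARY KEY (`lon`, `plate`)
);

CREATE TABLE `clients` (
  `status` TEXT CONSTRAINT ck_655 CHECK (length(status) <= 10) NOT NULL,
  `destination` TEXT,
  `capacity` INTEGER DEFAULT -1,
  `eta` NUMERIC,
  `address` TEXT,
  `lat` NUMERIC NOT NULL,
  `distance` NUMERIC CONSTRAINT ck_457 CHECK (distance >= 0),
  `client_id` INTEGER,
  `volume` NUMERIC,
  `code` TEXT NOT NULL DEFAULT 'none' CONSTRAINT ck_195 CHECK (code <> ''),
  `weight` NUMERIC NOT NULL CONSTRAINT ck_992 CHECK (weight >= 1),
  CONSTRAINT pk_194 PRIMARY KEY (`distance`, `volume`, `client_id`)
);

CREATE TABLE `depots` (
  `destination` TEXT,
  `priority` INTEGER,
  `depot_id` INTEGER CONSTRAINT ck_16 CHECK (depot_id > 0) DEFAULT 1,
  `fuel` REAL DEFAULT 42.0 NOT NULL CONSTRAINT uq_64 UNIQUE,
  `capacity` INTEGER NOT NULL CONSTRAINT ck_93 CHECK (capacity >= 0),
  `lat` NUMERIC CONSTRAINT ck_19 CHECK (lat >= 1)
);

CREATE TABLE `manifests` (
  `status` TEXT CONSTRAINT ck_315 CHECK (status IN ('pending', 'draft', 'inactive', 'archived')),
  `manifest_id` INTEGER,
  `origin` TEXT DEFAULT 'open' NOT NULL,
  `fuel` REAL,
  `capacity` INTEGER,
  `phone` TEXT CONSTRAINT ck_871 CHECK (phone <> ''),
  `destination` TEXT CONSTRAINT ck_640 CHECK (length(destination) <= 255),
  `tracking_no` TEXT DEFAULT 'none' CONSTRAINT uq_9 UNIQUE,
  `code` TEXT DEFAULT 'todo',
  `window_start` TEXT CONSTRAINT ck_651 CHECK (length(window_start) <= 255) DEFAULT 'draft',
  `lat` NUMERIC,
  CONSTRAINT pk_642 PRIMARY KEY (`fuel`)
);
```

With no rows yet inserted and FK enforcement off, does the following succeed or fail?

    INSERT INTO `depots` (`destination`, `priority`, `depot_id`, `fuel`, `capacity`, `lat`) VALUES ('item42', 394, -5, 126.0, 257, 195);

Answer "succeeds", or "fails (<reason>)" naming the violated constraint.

The value -5 for depot_id violates CHECK (depot_id > 0).

fails (CHECK on depot_id)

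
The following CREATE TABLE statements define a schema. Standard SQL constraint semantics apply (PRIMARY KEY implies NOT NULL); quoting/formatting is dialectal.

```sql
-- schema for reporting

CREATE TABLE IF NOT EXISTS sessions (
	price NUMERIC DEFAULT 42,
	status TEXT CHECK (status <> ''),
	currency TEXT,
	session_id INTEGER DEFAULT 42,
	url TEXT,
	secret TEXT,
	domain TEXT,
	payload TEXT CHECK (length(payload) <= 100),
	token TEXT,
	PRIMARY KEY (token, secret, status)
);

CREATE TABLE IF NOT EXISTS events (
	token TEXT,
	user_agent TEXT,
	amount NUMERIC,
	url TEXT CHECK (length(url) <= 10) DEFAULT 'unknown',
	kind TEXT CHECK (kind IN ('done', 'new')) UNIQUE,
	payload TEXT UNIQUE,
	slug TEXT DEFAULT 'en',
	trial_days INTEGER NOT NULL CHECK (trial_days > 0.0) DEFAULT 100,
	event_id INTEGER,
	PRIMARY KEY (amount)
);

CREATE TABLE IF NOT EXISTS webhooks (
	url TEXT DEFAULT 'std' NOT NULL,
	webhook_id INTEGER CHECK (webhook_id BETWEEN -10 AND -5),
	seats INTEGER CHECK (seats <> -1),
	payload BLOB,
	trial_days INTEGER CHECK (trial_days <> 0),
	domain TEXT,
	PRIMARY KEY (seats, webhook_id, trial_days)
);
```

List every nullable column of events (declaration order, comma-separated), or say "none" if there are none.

- token: no NOT NULL constraint applies → nullable.
- user_agent: no NOT NULL constraint applies → nullable.
- amount: part of the PRIMARY KEY, which implies NOT NULL → not nullable.
- url: CHECK does not forbid NULL (a CHECK constraint passes when its expression is NULL) → nullable.
- kind: CHECK does not forbid NULL (a CHECK constraint passes when its expression is NULL) → nullable.
- payload: UNIQUE does not imply NOT NULL → nullable.
- slug: DEFAULT only fills an omitted column; an explicit NULL is still allowed → nullable.
- trial_days: declared NOT NULL → not nullable.
- event_id: no NOT NULL constraint applies → nullable.

token, user_agent, url, kind, payload, slug, event_id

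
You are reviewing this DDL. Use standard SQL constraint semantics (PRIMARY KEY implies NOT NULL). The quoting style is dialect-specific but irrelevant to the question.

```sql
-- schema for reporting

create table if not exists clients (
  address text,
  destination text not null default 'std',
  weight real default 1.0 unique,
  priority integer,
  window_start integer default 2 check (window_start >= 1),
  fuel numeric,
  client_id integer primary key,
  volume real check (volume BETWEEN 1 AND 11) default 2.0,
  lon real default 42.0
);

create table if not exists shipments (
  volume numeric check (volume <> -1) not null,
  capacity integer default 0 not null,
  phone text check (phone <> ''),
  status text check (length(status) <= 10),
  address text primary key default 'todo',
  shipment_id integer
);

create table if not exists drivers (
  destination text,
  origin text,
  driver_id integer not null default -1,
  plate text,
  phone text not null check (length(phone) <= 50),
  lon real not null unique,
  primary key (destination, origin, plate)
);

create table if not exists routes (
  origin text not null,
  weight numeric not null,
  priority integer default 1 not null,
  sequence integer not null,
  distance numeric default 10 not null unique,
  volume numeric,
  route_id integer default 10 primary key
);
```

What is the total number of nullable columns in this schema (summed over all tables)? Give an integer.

clients: 7 nullable (address, weight, priority, window_start, fuel, volume, lon — PK (client_id) and explicit NOT NULL columns excluded).
shipments: 3 nullable (phone, status, shipment_id — PK (address) and explicit NOT NULL columns excluded).
drivers: 0 nullable (none — PK (destination, origin, plate) and explicit NOT NULL columns excluded).
routes: 1 nullable (volume — PK (route_id) and explicit NOT NULL columns excluded).
Total: 7 + 3 + 0 + 1 = 11.

11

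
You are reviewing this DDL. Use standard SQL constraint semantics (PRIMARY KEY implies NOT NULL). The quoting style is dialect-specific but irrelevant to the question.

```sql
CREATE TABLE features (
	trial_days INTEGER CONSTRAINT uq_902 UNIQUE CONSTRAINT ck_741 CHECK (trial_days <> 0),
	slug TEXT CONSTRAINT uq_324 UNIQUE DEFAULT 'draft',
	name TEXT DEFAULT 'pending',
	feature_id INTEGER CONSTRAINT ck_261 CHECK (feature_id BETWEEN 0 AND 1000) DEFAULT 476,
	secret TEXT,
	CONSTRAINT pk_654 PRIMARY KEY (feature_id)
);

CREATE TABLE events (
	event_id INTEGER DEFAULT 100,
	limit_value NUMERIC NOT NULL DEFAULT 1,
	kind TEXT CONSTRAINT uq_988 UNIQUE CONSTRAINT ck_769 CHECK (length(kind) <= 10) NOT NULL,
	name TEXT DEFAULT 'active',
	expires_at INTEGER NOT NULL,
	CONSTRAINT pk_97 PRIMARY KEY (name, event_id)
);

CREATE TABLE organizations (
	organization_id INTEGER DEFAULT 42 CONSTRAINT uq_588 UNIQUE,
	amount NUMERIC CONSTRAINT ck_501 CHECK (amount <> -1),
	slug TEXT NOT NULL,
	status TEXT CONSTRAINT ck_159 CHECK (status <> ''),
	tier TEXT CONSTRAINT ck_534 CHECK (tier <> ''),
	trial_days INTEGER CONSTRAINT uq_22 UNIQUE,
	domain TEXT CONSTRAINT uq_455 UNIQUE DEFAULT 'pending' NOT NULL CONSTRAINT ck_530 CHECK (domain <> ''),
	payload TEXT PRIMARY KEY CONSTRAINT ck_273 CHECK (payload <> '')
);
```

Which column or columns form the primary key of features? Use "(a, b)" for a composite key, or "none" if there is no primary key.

feature_id

feature_id is declared PRIMARY KEY as a table-level PRIMARY KEY clause.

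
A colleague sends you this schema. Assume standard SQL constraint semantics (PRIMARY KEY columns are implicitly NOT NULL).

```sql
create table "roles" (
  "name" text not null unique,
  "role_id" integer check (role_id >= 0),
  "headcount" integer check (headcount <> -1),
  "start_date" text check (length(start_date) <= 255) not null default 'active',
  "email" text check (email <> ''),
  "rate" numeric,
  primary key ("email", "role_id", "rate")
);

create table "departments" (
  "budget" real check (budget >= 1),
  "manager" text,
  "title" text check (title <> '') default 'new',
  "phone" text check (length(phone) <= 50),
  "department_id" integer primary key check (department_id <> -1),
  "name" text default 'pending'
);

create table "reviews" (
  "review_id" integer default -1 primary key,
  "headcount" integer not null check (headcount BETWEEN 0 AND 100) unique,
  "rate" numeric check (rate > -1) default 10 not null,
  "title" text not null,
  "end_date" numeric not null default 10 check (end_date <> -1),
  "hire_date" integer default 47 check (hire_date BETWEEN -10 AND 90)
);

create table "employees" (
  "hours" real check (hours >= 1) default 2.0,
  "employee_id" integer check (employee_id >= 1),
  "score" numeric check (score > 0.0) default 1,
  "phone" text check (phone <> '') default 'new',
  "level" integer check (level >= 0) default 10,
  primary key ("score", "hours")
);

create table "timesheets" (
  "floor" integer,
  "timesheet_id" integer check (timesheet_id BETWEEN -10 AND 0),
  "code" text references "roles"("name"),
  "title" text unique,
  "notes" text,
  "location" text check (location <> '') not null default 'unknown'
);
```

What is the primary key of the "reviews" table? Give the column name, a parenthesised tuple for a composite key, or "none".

review_id

review_id is declared PRIMARY KEY inline on the column.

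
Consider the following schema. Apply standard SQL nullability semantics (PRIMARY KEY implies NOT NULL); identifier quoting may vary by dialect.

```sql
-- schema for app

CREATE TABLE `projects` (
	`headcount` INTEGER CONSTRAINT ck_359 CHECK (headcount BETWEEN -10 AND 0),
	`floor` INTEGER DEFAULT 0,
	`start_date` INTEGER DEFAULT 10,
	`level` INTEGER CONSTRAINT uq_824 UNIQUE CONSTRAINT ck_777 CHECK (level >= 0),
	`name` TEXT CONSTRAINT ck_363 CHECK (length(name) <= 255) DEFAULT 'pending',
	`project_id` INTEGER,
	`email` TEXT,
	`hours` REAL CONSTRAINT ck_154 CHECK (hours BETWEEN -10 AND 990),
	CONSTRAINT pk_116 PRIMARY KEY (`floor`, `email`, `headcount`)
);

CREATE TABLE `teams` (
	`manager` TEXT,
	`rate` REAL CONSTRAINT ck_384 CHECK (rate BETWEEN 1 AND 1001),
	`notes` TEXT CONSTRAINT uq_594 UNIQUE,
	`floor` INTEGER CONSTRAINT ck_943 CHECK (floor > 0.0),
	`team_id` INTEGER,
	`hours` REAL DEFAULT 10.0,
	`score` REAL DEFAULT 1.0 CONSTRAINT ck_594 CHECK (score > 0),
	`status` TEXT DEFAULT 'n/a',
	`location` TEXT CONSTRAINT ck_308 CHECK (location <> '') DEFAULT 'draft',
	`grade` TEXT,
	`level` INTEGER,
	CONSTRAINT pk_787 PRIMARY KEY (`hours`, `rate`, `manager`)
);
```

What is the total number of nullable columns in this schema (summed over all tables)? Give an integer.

13

projects: 5 nullable (start_date, level, name, project_id, hours — PK (floor, email, headcount) and explicit NOT NULL columns excluded).
teams: 8 nullable (notes, floor, team_id, score, status, location, grade, level — PK (hours, rate, manager) and explicit NOT NULL columns excluded).
Total: 5 + 8 = 13.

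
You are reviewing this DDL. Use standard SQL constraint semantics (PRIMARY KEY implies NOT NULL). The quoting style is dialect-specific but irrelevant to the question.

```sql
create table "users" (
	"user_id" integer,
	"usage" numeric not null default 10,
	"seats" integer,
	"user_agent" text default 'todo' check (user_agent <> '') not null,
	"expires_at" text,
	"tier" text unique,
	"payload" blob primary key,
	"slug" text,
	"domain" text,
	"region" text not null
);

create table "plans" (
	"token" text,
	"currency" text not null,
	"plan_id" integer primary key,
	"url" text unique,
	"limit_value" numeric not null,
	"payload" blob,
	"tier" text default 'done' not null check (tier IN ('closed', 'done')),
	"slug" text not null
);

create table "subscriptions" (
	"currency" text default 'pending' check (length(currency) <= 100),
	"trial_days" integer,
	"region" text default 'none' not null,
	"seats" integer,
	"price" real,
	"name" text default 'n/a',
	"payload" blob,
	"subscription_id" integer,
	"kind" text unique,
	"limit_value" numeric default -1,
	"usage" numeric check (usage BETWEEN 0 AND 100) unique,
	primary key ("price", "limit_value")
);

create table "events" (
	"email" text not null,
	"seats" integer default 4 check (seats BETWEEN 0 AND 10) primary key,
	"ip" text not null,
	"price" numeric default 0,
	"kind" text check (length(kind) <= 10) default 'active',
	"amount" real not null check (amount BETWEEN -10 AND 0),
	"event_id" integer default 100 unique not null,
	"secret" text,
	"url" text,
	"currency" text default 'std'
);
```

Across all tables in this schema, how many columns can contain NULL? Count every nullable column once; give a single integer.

users: 6 nullable (user_id, seats, expires_at, tier, slug, domain — PK (payload) and explicit NOT NULL columns excluded).
plans: 3 nullable (token, url, payload — PK (plan_id) and explicit NOT NULL columns excluded).
subscriptions: 8 nullable (currency, trial_days, seats, name, payload, subscription_id, kind, usage — PK (price, limit_value) and explicit NOT NULL columns excluded).
events: 5 nullable (price, kind, secret, url, currency — PK (seats) and explicit NOT NULL columns excluded).
Total: 6 + 3 + 8 + 5 = 22.

22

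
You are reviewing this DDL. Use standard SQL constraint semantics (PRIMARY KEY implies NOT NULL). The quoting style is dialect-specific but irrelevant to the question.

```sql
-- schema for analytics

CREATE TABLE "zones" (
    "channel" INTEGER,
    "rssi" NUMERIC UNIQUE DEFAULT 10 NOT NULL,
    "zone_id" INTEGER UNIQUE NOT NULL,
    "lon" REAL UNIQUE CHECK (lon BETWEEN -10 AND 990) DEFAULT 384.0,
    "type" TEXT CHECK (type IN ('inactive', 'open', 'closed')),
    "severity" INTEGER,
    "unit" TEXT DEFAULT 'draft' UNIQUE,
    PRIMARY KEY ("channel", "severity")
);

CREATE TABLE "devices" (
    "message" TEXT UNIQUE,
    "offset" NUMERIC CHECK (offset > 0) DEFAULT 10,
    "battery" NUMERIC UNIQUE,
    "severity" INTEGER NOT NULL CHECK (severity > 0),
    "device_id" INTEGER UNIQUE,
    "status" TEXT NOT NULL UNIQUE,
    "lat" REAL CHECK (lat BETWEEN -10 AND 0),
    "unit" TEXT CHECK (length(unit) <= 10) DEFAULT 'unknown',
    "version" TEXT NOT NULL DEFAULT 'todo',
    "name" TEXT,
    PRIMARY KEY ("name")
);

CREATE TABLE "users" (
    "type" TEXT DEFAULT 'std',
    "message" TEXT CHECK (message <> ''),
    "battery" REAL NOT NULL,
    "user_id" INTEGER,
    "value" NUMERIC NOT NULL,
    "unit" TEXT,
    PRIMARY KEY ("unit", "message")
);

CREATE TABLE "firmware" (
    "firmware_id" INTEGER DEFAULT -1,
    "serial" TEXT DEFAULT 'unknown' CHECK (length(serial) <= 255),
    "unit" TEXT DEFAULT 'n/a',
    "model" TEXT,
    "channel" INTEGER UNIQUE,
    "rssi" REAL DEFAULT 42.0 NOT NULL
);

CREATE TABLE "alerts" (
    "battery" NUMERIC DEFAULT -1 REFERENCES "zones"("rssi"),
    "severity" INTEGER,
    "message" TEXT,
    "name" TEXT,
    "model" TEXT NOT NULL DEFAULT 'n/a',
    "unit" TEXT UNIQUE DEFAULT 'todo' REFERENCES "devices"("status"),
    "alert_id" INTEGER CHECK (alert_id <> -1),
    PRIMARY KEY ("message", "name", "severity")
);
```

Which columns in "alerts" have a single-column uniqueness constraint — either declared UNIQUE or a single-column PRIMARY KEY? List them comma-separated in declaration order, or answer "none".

- battery: no UNIQUE or single-column PK constraint.
- severity: part of a composite PRIMARY KEY — only the tuple is unique, not this column on its own.
- message: part of a composite PRIMARY KEY — only the tuple is unique, not this column on its own.
- name: part of a composite PRIMARY KEY — only the tuple is unique, not this column on its own.
- model: no UNIQUE or single-column PK constraint.
- unit: declared UNIQUE → unique.
- alert_id: no UNIQUE or single-column PK constraint.

unit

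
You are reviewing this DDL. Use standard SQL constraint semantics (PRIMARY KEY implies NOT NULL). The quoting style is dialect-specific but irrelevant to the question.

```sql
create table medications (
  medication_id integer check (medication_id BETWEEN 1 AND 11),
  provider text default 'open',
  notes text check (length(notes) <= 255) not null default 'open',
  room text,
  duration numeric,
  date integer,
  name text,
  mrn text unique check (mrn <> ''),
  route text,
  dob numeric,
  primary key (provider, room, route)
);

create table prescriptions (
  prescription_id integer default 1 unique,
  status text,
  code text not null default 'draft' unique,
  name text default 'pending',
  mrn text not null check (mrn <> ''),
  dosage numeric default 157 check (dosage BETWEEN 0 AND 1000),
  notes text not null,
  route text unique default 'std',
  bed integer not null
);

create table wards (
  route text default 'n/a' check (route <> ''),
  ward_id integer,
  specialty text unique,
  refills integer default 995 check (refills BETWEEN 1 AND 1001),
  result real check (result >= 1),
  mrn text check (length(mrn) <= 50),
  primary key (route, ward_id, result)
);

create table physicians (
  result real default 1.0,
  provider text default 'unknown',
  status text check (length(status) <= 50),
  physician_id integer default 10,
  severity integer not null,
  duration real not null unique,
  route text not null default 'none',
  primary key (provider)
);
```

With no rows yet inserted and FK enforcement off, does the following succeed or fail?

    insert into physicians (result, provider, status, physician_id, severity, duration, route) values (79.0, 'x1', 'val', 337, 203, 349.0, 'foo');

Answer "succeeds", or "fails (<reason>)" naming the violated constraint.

succeeds

NOT NULL columns: duration is supplied; provider is supplied; route is supplied; severity is supplied.
CHECK constraints: 'val' satisfies (length(status) <= 50).
No constraint is violated.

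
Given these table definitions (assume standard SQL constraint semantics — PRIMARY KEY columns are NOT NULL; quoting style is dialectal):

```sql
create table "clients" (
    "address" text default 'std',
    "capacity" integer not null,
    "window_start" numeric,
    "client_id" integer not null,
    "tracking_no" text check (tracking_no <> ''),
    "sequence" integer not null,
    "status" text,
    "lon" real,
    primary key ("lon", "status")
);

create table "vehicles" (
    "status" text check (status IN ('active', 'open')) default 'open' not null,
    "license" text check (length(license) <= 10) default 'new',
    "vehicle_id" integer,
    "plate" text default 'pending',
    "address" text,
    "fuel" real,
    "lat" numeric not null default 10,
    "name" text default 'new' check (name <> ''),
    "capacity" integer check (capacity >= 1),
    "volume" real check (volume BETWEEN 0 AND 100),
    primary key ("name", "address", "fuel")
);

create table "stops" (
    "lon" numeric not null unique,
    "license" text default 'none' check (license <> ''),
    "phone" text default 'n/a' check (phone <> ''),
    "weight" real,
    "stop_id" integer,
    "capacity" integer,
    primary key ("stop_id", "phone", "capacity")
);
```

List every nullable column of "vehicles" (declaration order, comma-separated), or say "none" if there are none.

- status: declared NOT NULL → not nullable.
- license: CHECK does not forbid NULL (a CHECK constraint passes when its expression is NULL) → nullable.
- vehicle_id: no NOT NULL constraint applies → nullable.
- plate: DEFAULT only fills an omitted column; an explicit NULL is still allowed → nullable.
- address: part of the PRIMARY KEY, which implies NOT NULL → not nullable.
- fuel: part of the PRIMARY KEY, which implies NOT NULL → not nullable.
- lat: declared NOT NULL → not nullable.
- name: part of the PRIMARY KEY, which implies NOT NULL → not nullable.
- capacity: CHECK does not forbid NULL (a CHECK constraint passes when its expression is NULL) → nullable.
- volume: CHECK does not forbid NULL (a CHECK constraint passes when its expression is NULL) → nullable.

license, vehicle_id, plate, capacity, volume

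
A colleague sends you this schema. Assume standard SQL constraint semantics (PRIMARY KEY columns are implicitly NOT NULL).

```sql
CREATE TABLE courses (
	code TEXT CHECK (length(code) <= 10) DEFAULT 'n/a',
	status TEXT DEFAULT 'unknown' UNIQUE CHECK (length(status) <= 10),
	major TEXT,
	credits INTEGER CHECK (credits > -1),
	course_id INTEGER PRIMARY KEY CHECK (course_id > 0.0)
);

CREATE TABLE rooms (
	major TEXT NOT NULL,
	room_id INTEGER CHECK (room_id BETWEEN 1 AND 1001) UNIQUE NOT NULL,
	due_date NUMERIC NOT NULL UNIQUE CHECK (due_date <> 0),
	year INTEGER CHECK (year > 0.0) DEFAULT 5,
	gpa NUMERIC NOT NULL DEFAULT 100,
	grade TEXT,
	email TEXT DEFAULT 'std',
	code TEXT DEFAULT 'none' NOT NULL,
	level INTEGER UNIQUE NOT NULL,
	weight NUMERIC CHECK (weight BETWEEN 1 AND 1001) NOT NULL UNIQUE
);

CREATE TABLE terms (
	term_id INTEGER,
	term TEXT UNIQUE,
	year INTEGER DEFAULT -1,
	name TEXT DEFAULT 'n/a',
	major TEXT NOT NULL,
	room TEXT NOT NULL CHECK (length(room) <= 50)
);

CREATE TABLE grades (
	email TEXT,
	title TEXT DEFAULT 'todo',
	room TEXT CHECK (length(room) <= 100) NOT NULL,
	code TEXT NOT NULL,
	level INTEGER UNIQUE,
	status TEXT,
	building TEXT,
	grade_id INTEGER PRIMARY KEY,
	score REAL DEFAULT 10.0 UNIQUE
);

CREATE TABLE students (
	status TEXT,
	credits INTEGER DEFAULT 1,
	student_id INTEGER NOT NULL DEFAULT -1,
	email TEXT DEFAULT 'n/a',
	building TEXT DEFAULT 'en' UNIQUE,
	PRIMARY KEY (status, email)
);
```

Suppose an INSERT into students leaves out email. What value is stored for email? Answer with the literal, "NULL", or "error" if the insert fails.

'n/a'

email has an explicit DEFAULT 'n/a'.
When the column is omitted from an INSERT, that default is used.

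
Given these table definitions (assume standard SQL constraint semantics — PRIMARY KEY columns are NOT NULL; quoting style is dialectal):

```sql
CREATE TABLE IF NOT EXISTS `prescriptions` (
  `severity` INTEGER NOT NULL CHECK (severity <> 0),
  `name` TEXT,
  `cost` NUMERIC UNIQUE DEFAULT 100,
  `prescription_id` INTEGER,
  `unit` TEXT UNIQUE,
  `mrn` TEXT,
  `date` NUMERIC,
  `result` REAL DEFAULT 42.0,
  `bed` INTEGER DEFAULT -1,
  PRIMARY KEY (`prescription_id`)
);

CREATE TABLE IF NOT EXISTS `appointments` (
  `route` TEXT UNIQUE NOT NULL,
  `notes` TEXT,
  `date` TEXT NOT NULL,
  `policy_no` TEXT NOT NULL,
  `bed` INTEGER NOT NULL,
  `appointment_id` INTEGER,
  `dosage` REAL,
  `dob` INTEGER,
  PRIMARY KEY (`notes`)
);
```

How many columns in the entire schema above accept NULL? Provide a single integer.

10

prescriptions: 7 nullable (name, cost, unit, mrn, date, result, bed — PK (prescription_id) and explicit NOT NULL columns excluded).
appointments: 3 nullable (appointment_id, dosage, dob — PK (notes) and explicit NOT NULL columns excluded).
Total: 7 + 3 = 10.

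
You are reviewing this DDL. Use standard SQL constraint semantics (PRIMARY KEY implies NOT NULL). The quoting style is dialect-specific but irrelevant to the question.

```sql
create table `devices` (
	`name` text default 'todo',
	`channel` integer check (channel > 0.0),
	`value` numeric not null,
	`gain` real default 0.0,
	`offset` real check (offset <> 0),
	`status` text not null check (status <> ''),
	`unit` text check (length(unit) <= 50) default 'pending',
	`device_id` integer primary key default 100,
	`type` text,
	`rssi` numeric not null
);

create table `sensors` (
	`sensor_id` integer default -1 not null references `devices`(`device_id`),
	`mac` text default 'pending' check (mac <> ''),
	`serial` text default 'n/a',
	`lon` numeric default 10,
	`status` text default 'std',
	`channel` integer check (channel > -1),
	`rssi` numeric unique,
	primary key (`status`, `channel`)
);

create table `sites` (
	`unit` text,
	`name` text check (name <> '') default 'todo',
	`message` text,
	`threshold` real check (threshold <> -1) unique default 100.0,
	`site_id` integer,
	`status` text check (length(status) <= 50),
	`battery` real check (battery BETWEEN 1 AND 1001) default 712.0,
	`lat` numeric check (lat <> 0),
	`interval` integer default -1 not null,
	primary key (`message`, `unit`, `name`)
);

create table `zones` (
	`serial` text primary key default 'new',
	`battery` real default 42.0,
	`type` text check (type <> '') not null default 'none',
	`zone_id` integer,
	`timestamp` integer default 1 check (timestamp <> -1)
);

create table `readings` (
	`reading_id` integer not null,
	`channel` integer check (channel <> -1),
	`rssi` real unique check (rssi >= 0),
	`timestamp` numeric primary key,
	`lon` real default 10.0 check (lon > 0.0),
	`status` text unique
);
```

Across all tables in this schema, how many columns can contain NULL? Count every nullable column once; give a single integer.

22

devices: 6 nullable (name, channel, gain, offset, unit, type — PK (device_id) and explicit NOT NULL columns excluded).
sensors: 4 nullable (mac, serial, lon, rssi — PK (status, channel) and explicit NOT NULL columns excluded).
sites: 5 nullable (threshold, site_id, status, battery, lat — PK (message, unit, name) and explicit NOT NULL columns excluded).
zones: 3 nullable (battery, zone_id, timestamp — PK (serial) and explicit NOT NULL columns excluded).
readings: 4 nullable (channel, rssi, lon, status — PK (timestamp) and explicit NOT NULL columns excluded).
Total: 6 + 4 + 5 + 3 + 4 = 22.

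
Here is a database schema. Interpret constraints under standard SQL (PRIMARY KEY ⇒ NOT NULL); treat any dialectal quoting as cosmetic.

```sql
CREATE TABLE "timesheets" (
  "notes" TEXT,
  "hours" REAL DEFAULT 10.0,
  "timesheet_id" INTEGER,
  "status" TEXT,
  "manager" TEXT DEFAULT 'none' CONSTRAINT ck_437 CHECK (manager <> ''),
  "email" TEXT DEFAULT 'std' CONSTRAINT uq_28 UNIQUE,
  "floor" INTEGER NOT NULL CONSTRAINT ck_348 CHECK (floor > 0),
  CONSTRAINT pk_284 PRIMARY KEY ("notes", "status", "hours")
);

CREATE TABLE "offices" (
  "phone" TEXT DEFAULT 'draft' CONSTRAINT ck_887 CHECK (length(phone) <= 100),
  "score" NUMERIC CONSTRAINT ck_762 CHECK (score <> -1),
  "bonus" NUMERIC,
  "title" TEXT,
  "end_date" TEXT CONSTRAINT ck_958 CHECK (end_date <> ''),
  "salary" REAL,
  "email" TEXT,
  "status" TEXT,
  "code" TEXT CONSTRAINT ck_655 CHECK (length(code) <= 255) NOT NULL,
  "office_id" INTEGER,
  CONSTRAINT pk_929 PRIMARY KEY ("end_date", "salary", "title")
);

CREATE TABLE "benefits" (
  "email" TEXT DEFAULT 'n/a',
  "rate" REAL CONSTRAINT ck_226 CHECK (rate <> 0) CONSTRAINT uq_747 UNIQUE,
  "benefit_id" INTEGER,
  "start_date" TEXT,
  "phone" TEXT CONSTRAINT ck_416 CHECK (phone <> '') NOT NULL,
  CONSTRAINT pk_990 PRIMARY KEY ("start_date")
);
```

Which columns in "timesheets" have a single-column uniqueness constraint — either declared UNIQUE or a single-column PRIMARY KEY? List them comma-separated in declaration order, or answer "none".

email

- notes: part of a composite PRIMARY KEY — only the tuple is unique, not this column on its own.
- hours: part of a composite PRIMARY KEY — only the tuple is unique, not this column on its own.
- timesheet_id: no UNIQUE or single-column PK constraint.
- status: part of a composite PRIMARY KEY — only the tuple is unique, not this column on its own.
- manager: no UNIQUE or single-column PK constraint.
- email: declared UNIQUE → unique.
- floor: no UNIQUE or single-column PK constraint.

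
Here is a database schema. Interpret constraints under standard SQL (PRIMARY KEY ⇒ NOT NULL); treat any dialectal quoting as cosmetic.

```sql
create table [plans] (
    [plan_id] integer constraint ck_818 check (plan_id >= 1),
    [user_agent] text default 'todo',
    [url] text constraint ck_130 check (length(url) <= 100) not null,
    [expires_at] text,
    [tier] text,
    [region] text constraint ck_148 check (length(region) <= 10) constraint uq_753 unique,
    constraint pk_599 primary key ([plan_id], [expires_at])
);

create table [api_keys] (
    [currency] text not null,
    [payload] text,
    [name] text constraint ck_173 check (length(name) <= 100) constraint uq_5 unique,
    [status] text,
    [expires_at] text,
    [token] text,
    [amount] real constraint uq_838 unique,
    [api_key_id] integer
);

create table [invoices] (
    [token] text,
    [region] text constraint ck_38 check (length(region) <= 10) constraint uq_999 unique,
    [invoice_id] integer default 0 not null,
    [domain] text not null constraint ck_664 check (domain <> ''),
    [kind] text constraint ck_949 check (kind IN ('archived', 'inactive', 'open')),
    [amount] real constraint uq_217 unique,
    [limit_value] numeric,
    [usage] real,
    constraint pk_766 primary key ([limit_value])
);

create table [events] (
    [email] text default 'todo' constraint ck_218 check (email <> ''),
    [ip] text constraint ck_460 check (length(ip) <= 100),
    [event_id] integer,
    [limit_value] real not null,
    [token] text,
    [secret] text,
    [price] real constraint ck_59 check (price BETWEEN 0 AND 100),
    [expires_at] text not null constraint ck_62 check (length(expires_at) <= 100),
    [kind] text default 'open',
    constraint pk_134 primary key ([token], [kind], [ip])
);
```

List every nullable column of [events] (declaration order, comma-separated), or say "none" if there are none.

email, event_id, secret, price

- email: CHECK does not forbid NULL (a CHECK constraint passes when its expression is NULL) → nullable.
- ip: part of the PRIMARY KEY, which implies NOT NULL → not nullable.
- event_id: no NOT NULL constraint applies → nullable.
- limit_value: declared NOT NULL → not nullable.
- token: part of the PRIMARY KEY, which implies NOT NULL → not nullable.
- secret: no NOT NULL constraint applies → nullable.
- price: CHECK does not forbid NULL (a CHECK constraint passes when its expression is NULL) → nullable.
- expires_at: declared NOT NULL → not nullable.
- kind: part of the PRIMARY KEY, which implies NOT NULL → not nullable.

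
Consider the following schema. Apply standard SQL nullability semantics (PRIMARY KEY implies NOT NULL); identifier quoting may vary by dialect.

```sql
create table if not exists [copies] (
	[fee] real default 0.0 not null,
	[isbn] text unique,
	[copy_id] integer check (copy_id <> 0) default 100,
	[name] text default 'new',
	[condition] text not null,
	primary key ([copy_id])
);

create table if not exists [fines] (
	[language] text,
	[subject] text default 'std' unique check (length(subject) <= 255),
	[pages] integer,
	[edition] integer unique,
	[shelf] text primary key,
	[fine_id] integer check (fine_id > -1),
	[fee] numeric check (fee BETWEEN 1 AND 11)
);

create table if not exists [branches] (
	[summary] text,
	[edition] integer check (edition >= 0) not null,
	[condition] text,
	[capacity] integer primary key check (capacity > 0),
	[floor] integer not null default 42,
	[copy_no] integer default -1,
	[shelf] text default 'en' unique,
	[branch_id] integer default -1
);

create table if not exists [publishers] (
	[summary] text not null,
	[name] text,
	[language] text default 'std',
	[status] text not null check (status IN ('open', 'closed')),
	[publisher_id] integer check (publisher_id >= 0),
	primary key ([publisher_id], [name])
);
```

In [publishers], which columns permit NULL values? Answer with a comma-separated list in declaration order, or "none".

language

- summary: declared NOT NULL → not nullable.
- name: part of the PRIMARY KEY, which implies NOT NULL → not nullable.
- language: DEFAULT only fills an omitted column; an explicit NULL is still allowed → nullable.
- status: declared NOT NULL → not nullable.
- publisher_id: part of the PRIMARY KEY, which implies NOT NULL → not nullable.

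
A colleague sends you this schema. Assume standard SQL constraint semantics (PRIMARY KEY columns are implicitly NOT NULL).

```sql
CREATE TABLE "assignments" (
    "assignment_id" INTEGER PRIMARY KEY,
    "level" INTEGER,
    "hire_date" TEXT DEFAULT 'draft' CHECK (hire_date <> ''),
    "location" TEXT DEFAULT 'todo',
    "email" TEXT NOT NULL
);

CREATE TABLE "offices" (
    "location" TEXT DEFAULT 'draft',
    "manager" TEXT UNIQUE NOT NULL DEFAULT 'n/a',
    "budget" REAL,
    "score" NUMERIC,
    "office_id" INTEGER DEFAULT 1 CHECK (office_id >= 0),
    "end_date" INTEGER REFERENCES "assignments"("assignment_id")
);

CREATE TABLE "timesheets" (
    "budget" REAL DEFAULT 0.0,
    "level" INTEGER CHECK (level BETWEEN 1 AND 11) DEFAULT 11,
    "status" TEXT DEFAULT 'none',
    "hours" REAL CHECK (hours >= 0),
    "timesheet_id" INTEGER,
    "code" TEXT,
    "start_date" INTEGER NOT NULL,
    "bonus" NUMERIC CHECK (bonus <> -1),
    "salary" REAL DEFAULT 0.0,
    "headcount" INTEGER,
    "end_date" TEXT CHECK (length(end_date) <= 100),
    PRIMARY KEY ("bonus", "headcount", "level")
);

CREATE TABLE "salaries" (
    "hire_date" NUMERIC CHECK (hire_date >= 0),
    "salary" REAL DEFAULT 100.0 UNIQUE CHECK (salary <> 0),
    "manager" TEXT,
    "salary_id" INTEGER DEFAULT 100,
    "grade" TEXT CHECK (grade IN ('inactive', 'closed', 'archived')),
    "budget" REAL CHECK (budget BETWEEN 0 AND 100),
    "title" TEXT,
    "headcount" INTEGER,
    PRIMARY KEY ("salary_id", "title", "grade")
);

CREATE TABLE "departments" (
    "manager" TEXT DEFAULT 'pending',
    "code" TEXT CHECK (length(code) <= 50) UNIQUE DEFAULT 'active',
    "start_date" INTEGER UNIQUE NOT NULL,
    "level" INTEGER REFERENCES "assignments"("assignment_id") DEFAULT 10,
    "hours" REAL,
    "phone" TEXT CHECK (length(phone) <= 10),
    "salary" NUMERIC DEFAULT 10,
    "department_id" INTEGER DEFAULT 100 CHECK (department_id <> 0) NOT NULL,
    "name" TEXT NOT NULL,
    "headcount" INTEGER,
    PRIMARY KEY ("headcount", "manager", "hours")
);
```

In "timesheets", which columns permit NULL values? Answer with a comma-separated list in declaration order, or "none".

- budget: DEFAULT only fills an omitted column; an explicit NULL is still allowed → nullable.
- level: part of the PRIMARY KEY, which implies NOT NULL → not nullable.
- status: DEFAULT only fills an omitted column; an explicit NULL is still allowed → nullable.
- hours: CHECK does not forbid NULL (a CHECK constraint passes when its expression is NULL) → nullable.
- timesheet_id: no NOT NULL constraint applies → nullable.
- code: no NOT NULL constraint applies → nullable.
- start_date: declared NOT NULL → not nullable.
- bonus: part of the PRIMARY KEY, which implies NOT NULL → not nullable.
- salary: DEFAULT only fills an omitted column; an explicit NULL is still allowed → nullable.
- headcount: part of the PRIMARY KEY, which implies NOT NULL → not nullable.
- end_date: CHECK does not forbid NULL (a CHECK constraint passes when its expression is NULL) → nullable.

budget, status, hours, timesheet_id, code, salary, end_date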